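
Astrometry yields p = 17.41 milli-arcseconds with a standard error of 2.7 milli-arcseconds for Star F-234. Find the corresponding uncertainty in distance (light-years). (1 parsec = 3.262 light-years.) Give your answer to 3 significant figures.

d = 1/p, so σ_d = σ_p / p².
σ_d = 0.00270 / (0.01741)² = 0.00270 / 0.00030311 = 8.9077 pc = 8.9077 × 3.262 ly = 29.057 ly.

29.1 ly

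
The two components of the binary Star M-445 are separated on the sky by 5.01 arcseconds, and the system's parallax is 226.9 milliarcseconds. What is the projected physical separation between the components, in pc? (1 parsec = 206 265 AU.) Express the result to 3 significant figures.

0.000107 pc

d = 1/p = 1/0.2269″ = 4.4072 pc.
At distance d (pc), an angle of θ arcsec spans θ·d AU: s = 5.01 × 4.4072 = 22.08 AU.
= 22.08 / 206265 = 0.00010705 pc.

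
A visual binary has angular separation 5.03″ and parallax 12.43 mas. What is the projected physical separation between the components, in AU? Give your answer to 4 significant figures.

404.7 AU

d = 1/p = 1/0.01243″ = 80.451 pc.
At distance d (pc), an angle of θ arcsec spans θ·d AU: s = 5.03 × 80.451 = 404.67 AU.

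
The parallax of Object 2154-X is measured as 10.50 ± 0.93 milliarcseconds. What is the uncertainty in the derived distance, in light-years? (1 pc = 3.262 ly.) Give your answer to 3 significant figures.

d = 1/p, so σ_d = σ_p / p².
σ_d = 0.000930 / (0.01050)² = 0.000930 / 0.00011025 = 8.4354 pc = 8.4354 × 3.262 ly = 27.516 ly.

27.5 ly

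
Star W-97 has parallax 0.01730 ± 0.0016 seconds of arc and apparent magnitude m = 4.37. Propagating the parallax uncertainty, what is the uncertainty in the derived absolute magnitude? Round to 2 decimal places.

M = m − 5 log₁₀ d + 5 = m + 5 log₁₀ p + 5, so ∂M/∂p = 5/(p ln 10).
σ_M = (5/ln 10) · (σ_p/p) = 2.1715 × 0.0016/0.01730 = 2.1715 × 0.092486 = 0.20083.

σ_M = 0.20 mag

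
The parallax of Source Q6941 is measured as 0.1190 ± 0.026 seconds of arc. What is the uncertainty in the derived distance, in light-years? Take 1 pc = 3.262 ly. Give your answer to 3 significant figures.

5.99 ly

d = 1/p, so σ_d = σ_p / p².
σ_d = 0.0260 / (0.1190)² = 0.0260 / 0.014161 = 1.836 pc = 1.836 × 3.262 ly = 5.989 ly.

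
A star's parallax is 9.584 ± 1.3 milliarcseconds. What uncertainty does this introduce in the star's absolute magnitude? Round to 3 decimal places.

σ_M = 0.295 mag

M = m − 5 log₁₀ d + 5 = m + 5 log₁₀ p + 5, so ∂M/∂p = 5/(p ln 10).
σ_M = (5/ln 10) · (σ_p/p) = 2.1715 × 1.3/9.584 = 2.1715 × 0.13564 = 0.29454.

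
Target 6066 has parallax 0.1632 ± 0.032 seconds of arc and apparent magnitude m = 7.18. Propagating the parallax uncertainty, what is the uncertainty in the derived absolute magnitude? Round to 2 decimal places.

σ_M = 0.43 mag

M = m − 5 log₁₀ d + 5 = m + 5 log₁₀ p + 5, so ∂M/∂p = 5/(p ln 10).
σ_M = (5/ln 10) · (σ_p/p) = 2.1715 × 0.032/0.1632 = 2.1715 × 0.19608 = 0.42579.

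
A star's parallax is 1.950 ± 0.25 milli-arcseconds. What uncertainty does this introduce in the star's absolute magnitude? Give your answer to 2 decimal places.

M = m − 5 log₁₀ d + 5 = m + 5 log₁₀ p + 5, so ∂M/∂p = 5/(p ln 10).
σ_M = (5/ln 10) · (σ_p/p) = 2.1715 × 0.25/1.950 = 2.1715 × 0.12821 = 0.27841.

σ_M = 0.28 mag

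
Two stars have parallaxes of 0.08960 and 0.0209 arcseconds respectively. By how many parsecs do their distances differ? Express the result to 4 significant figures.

36.69 pc

d_A = 1/0.08960″ = 11.161 pc; d_B = 1/0.02090″ = 47.847 pc.
|d_B − d_A| = |47.847 − 11.161| = 36.686 pc.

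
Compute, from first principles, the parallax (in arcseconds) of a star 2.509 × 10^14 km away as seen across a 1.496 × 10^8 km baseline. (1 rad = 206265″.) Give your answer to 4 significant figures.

0.1230 arcsec

θ ≈ B/d = (1.496 × 10^8) / (2.509 × 10^14) = 5.9625 × 10^-7 rad.
In arcseconds: 5.9625 × 10^-7 × 206265 = 0.12299″.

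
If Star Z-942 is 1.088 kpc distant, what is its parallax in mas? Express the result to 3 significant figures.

0.919 mas

d = 1.088 kpc = 1088 pc.
p = 1/d = 1/1088 = 0.00091912 arcsec.
= 0.00091912 × 1000 = 0.91912 mas.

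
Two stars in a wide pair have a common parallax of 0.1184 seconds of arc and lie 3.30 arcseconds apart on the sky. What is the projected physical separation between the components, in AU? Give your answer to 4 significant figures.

d = 1/p = 1/0.1184″ = 8.4459 pc.
At distance d (pc), an angle of θ arcsec spans θ·d AU: s = 3.30 × 8.4459 = 27.871 AU.

27.87 AU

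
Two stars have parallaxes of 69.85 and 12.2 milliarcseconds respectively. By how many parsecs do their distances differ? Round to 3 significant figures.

d_A = 1/0.06985″ = 14.316 pc; d_B = 1/0.01220″ = 81.967 pc.
|d_B − d_A| = |81.967 − 14.316| = 67.651 pc.

67.7 pc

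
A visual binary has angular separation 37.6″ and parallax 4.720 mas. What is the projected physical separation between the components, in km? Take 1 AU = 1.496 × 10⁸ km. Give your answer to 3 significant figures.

d = 1/p = 1/0.004720″ = 211.86 pc.
At distance d (pc), an angle of θ arcsec spans θ·d AU: s = 37.6 × 211.86 = 7965.9 AU.
= 7965.9 × 1.496 × 10⁸ km = 1.1917 × 10^12 km.

1.19 × 10^12 km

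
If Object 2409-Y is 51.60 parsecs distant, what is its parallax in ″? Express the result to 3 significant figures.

0.0194 ″

p = 1/d = 1/51.6 = 0.01938 arcsec.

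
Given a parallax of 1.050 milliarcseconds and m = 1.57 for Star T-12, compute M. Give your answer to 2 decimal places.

d = 1/p = 1/0.001050″ = 952.38 pc.
m − M = 5 log₁₀(952.38) − 5 = 14.8941 − 5 = 9.8941.
M = m − (m − M) = 1.57 − 9.8941 = -8.32.

M = -8.32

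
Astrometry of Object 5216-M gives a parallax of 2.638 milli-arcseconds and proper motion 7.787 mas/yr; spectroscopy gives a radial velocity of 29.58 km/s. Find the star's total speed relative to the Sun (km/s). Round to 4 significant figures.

d = 1/p = 1/0.002638″ = 379.08 pc.
μ = 7.787 mas/yr = 0.007787 ″/yr.
v_t = 4.740 μ d = 4.740 × 0.007787 × 379.08 = 13.992 km/s.
v = √(v_r² + v_t²) = √(29.58² + 13.992²) = √1070.75 = 32.722 km/s.

32.72 km/s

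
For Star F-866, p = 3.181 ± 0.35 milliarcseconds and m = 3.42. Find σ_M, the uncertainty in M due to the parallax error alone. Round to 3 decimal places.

σ_M = 0.239 mag

M = m − 5 log₁₀ d + 5 = m + 5 log₁₀ p + 5, so ∂M/∂p = 5/(p ln 10).
σ_M = (5/ln 10) · (σ_p/p) = 2.1715 × 0.35/3.181 = 2.1715 × 0.11003 = 0.23893.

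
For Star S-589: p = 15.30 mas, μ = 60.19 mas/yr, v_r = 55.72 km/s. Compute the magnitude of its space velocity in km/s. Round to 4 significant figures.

58.76 km/s

d = 1/p = 1/0.01530″ = 65.359 pc.
μ = 60.19 mas/yr = 0.06019 ″/yr.
v_t = 4.740 μ d = 4.740 × 0.06019 × 65.359 = 18.647 km/s.
v = √(v_r² + v_t²) = √(55.72² + 18.647²) = √3452.43 = 58.757 km/s.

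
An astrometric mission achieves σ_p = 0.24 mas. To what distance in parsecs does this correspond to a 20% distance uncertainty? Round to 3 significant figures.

σ_d/d = σ_p/p, so the condition is σ_p/p ≤ 0.20, i.e. p ≥ σ_p/0.20.
p_min = 0.24/0.20 = 1.2 mas = 0.0012 arcsec.
d_max = 1/p_min = 1/0.0012 = 833.33 pc.

833 pc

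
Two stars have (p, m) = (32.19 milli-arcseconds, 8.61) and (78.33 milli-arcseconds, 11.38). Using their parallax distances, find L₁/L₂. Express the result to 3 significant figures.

d₁ = 1/p₁ = 1/0.03219″ = 31.066 pc; d₂ = 1/p₂ = 1/0.07833″ = 12.767 pc.
M₁ = m₁ − 5 log₁₀ d₁ + 5 = 8.61 − 7.4614 + 5 = 6.1486.
M₂ = 11.38 − 5.5304 + 5 = 10.8496.
L₁/L₂ = 10^(0.4(M₂ − M₁)) = 10^(0.4 × 4.7010) = 10^1.88040 = 75.928.

L₁/L₂ = 75.9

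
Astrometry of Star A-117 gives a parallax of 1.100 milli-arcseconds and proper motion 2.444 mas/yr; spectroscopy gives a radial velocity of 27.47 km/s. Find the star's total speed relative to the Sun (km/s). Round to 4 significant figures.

29.42 km/s

d = 1/p = 1/0.001100″ = 909.09 pc.
μ = 2.444 mas/yr = 0.002444 ″/yr.
v_t = 4.740 μ d = 4.740 × 0.002444 × 909.09 = 10.531 km/s.
v = √(v_r² + v_t²) = √(27.47² + 10.531²) = √865.503 = 29.419 km/s.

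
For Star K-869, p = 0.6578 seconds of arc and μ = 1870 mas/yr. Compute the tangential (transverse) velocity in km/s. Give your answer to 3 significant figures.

d = 1/p = 1/0.6578″ = 1.5202 pc.
μ = 1870 mas/yr = 1.87 ″/yr.
v_t = 4.74 × μ × d = 4.74 × 1.87 × 1.5202 = 13.475 km/s.

13.5 km/s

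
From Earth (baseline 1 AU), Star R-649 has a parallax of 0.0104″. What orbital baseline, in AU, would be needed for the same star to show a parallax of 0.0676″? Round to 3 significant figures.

6.50 AU

Parallax scales linearly with baseline: p ∝ B, so B = p_target / p_Earth × 1 AU.
B = 0.0676 / 0.0104 = 6.5 AU.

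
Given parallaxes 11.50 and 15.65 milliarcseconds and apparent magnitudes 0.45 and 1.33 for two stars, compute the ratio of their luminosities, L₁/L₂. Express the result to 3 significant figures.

L₁/L₂ = 4.17

d₁ = 1/p₁ = 1/0.01150″ = 86.957 pc; d₂ = 1/p₂ = 1/0.01565″ = 63.898 pc.
M₁ = m₁ − 5 log₁₀ d₁ + 5 = 0.45 − 9.6965 + 5 = -4.2465.
M₂ = 1.33 − 9.0274 + 5 = -2.6974.
L₁/L₂ = 10^(0.4(M₂ − M₁)) = 10^(0.4 × 1.5491) = 10^0.61964 = 4.1652.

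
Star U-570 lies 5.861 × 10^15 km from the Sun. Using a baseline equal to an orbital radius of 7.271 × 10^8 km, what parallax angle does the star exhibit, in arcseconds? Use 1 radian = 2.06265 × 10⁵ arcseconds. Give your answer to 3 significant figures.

0.0256 arcsec

θ ≈ B/d = (7.271 × 10^8) / (5.861 × 10^15) = 1.2406 × 10^-7 rad.
In arcseconds: 1.2406 × 10^-7 × 206265 = 0.025589″.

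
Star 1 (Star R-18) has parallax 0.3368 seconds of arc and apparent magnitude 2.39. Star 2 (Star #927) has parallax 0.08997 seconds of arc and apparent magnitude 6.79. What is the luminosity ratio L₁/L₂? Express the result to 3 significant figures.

d₁ = 1/p₁ = 1/0.3368″ = 2.9691 pc; d₂ = 1/p₂ = 1/0.08997″ = 11.115 pc.
M₁ = m₁ − 5 log₁₀ d₁ + 5 = 2.39 − 2.3631 + 5 = 5.0269.
M₂ = 6.79 − 5.2295 + 5 = 6.5605.
L₁/L₂ = 10^(0.4(M₂ − M₁)) = 10^(0.4 × 1.5336) = 10^0.61344 = 4.1062.

L₁/L₂ = 4.11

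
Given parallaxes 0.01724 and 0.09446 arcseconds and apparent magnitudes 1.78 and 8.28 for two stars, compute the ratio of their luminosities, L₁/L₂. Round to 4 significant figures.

d₁ = 1/p₁ = 1/0.01724″ = 58.005 pc; d₂ = 1/p₂ = 1/0.09446″ = 10.586 pc.
M₁ = m₁ − 5 log₁₀ d₁ + 5 = 1.78 − 8.8173 + 5 = -2.0373.
M₂ = 8.28 − 5.1237 + 5 = 8.1563.
L₁/L₂ = 10^(0.4(M₂ − M₁)) = 10^(0.4 × 10.1936) = 10^4.07744 = 11952.

L₁/L₂ = 11950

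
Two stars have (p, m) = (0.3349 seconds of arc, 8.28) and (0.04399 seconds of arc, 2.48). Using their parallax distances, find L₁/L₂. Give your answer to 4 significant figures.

L₁/L₂ = 8.258 × 10^-5

d₁ = 1/p₁ = 1/0.3349″ = 2.986 pc; d₂ = 1/p₂ = 1/0.04399″ = 22.732 pc.
M₁ = m₁ − 5 log₁₀ d₁ + 5 = 8.28 − 2.3754 + 5 = 10.9046.
M₂ = 2.48 − 6.7832 + 5 = 0.6968.
L₁/L₂ = 10^(0.4(M₂ − M₁)) = 10^(0.4 × (-10.2078)) = 10^(-4.08312) = 0.000082581.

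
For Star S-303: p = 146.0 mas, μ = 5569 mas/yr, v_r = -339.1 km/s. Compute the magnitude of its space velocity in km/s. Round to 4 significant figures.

d = 1/p = 1/0.1460″ = 6.8493 pc.
μ = 5569 mas/yr = 5.569 ″/yr.
v_t = 4.740 μ d = 4.740 × 5.569 × 6.8493 = 180.8 km/s.
v = √(v_r² + v_t²) = √((-339.1)² + 180.8²) = √147677 = 384.29 km/s.

384.3 km/s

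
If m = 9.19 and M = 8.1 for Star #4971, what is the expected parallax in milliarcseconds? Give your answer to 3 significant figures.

60.5 mas

m − M = 9.19 − 8.1 = 1.09.
d = 10^((m−M)/5 + 1) = 10^1.218 = 16.52 pc.
p = 1/d = 1/16.52 = 0.060533 arcsec = 60.533 mas.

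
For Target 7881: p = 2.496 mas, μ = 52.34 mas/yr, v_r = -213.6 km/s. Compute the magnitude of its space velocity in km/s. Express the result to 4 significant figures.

235.6 km/s

d = 1/p = 1/0.002496″ = 400.64 pc.
μ = 52.34 mas/yr = 0.05234 ″/yr.
v_t = 4.740 μ d = 4.740 × 0.05234 × 400.64 = 99.395 km/s.
v = √(v_r² + v_t²) = √((-213.6)² + 99.395²) = √55504.3 = 235.59 km/s.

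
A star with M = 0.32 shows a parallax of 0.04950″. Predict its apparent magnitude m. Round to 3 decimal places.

d = 1/p = 1/0.04950″ = 20.202 pc.
m − M = 5 log₁₀ d − 5 = 5 log₁₀(20.202) − 5 = 6.5270 − 5 = 1.5270.
m = M + (m − M) = 0.32 + 1.5270 = 1.847.

m = 1.847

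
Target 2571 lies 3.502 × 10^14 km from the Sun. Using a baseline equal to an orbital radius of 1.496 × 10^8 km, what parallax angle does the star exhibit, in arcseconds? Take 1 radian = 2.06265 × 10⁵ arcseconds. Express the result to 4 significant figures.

0.08811 arcsec

θ ≈ B/d = (1.496 × 10^8) / (3.502 × 10^14) = 4.2718 × 10^-7 rad.
In arcseconds: 4.2718 × 10^-7 × 206265 = 0.088112″.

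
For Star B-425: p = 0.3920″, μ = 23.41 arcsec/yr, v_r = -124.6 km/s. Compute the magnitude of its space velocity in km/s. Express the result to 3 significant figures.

d = 1/p = 1/0.3920″ = 2.551 pc.
v_t = 4.740 μ d = 4.740 × 23.41 × 2.551 = 283.07 km/s.
v = √(v_r² + v_t²) = √((-124.6)² + 283.07²) = √95653.8 = 309.28 km/s.

309 km/s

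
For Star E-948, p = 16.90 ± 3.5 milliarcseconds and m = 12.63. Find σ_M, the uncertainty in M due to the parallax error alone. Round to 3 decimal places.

M = m − 5 log₁₀ d + 5 = m + 5 log₁₀ p + 5, so ∂M/∂p = 5/(p ln 10).
σ_M = (5/ln 10) · (σ_p/p) = 2.1715 × 3.5/16.90 = 2.1715 × 0.2071 = 0.44972.

σ_M = 0.450 mag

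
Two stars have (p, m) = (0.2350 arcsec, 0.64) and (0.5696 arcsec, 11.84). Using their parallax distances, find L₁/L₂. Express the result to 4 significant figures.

L₁/L₂ = 177400

d₁ = 1/p₁ = 1/0.2350″ = 4.2553 pc; d₂ = 1/p₂ = 1/0.5696″ = 1.7556 pc.
M₁ = m₁ − 5 log₁₀ d₁ + 5 = 0.64 − 3.1447 + 5 = 2.4953.
M₂ = 11.84 − 1.2221 + 5 = 15.6179.
L₁/L₂ = 10^(0.4(M₂ − M₁)) = 10^(0.4 × 13.1226) = 10^5.24904 = 1.7744 × 10^5.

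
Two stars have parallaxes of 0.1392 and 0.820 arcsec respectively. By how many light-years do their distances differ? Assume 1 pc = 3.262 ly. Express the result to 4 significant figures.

d_A = 1/0.1392″ = 7.1839 pc; d_B = 1/0.8200″ = 1.2195 pc.
|d_B − d_A| = |1.2195 − 7.1839| = 5.9644 pc = 5.9644 × 3.262 ly = 19.456 ly.

19.46 ly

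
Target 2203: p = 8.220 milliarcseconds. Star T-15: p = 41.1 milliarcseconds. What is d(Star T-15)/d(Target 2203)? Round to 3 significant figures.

Since d = 1/p, d_B/d_A = p_A/p_B.
= 8.220 / 41.1 = 0.2.

0.200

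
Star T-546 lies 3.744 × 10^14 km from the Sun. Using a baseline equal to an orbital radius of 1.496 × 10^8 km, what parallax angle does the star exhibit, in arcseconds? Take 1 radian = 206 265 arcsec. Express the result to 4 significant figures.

θ ≈ B/d = (1.496 × 10^8) / (3.744 × 10^14) = 3.9957 × 10^-7 rad.
In arcseconds: 3.9957 × 10^-7 × 206265 = 0.082417″.

0.08242 arcsec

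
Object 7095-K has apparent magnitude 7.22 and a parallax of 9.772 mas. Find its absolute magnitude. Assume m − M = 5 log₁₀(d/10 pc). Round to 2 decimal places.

d = 1/p = 1/0.009772″ = 102.33 pc.
m − M = 5 log₁₀(102.33) − 5 = 10.0500 − 5 = 5.0500.
M = m − (m − M) = 7.22 − 5.0500 = 2.17.

M = 2.17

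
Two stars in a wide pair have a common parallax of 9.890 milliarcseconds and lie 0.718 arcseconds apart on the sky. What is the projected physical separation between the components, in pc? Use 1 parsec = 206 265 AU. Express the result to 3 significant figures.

0.000352 pc

d = 1/p = 1/0.009890″ = 101.11 pc.
At distance d (pc), an angle of θ arcsec spans θ·d AU: s = 0.718 × 101.11 = 72.597 AU.
= 72.597 / 206265 = 0.00035196 pc.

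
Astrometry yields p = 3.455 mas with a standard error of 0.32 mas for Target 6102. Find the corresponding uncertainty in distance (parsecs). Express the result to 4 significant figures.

26.81 pc

d = 1/p, so σ_d = σ_p / p².
σ_d = 0.000320 / (0.003455)² = 0.000320 / 0.000011937 = 26.807 pc.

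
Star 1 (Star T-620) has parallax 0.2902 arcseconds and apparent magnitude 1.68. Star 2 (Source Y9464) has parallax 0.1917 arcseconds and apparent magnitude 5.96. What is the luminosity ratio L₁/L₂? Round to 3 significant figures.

L₁/L₂ = 22.5

d₁ = 1/p₁ = 1/0.2902″ = 3.4459 pc; d₂ = 1/p₂ = 1/0.1917″ = 5.2165 pc.
M₁ = m₁ − 5 log₁₀ d₁ + 5 = 1.68 − 2.6865 + 5 = 3.9935.
M₂ = 5.96 − 3.5869 + 5 = 7.3731.
L₁/L₂ = 10^(0.4(M₂ − M₁)) = 10^(0.4 × 3.3796) = 10^1.35184 = 22.482.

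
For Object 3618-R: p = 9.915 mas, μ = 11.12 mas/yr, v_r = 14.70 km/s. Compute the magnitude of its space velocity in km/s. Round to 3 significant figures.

15.6 km/s

d = 1/p = 1/0.009915″ = 100.86 pc.
μ = 11.12 mas/yr = 0.01112 ″/yr.
v_t = 4.740 μ d = 4.740 × 0.01112 × 100.86 = 5.3162 km/s.
v = √(v_r² + v_t²) = √(14.70² + 5.3162²) = √244.352 = 15.632 km/s.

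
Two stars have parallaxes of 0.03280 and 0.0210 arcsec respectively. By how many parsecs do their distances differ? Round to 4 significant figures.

d_A = 1/0.03280″ = 30.488 pc; d_B = 1/0.02100″ = 47.619 pc.
|d_B − d_A| = |47.619 − 30.488| = 17.131 pc.

17.13 pc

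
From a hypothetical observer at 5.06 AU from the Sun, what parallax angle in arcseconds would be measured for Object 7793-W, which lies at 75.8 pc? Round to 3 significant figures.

0.0668 arcsec

p (arcsec) = B (AU) / d (pc).
p = 5.06 / 75.8 = 0.066755 arcsec.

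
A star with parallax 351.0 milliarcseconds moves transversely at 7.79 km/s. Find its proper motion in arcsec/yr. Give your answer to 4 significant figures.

0.5769 arcsec/yr

d = 1/p = 1/0.3510″ = 2.849 pc.
μ = v_t / (4.74 d) = 7.79 / (4.74 × 2.849) = 7.79 / 13.504 = 0.57687 ″/yr.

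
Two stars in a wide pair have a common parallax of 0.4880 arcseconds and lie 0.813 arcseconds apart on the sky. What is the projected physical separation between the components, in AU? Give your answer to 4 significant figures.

d = 1/p = 1/0.4880″ = 2.0492 pc.
At distance d (pc), an angle of θ arcsec spans θ·d AU: s = 0.813 × 2.0492 = 1.666 AU.

1.666 AU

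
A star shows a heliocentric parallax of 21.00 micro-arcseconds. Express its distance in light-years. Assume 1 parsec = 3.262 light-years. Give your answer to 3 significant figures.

155000 light years

p = 21.00 micro-arcseconds = 0.00002100 arcsec.
d = 1/p = 1/0.00002100 = 47619 pc.
In light-years: 47619 × 3.262 = 1.5533 × 10^5 ly.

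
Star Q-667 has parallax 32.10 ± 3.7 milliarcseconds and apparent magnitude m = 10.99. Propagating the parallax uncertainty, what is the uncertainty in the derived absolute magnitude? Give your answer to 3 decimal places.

σ_M = 0.250 mag

M = m − 5 log₁₀ d + 5 = m + 5 log₁₀ p + 5, so ∂M/∂p = 5/(p ln 10).
σ_M = (5/ln 10) · (σ_p/p) = 2.1715 × 3.7/32.10 = 2.1715 × 0.11526 = 0.25029.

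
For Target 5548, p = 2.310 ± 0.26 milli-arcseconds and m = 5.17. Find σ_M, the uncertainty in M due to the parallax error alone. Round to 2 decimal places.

M = m − 5 log₁₀ d + 5 = m + 5 log₁₀ p + 5, so ∂M/∂p = 5/(p ln 10).
σ_M = (5/ln 10) · (σ_p/p) = 2.1715 × 0.26/2.310 = 2.1715 × 0.11255 = 0.2444.

σ_M = 0.24 mag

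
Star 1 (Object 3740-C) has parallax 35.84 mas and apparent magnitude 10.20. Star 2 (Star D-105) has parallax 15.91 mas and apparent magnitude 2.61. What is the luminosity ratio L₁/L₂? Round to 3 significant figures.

d₁ = 1/p₁ = 1/0.03584″ = 27.902 pc; d₂ = 1/p₂ = 1/0.01591″ = 62.854 pc.
M₁ = m₁ − 5 log₁₀ d₁ + 5 = 10.20 − 7.2282 + 5 = 7.9718.
M₂ = 2.61 − 8.9917 + 5 = -1.3817.
L₁/L₂ = 10^(0.4(M₂ − M₁)) = 10^(0.4 × (-9.3535)) = 10^(-3.74140) = 0.00018138.

L₁/L₂ = 0.000181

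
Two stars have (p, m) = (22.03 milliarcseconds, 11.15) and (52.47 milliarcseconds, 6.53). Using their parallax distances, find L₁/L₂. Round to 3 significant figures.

d₁ = 1/p₁ = 1/0.02203″ = 45.393 pc; d₂ = 1/p₂ = 1/0.05247″ = 19.059 pc.
M₁ = m₁ − 5 log₁₀ d₁ + 5 = 11.15 − 8.2849 + 5 = 7.8651.
M₂ = 6.53 − 6.4005 + 5 = 5.1295.
L₁/L₂ = 10^(0.4(M₂ − M₁)) = 10^(0.4 × (-2.7356)) = 10^(-1.09424) = 0.080493.

L₁/L₂ = 0.0805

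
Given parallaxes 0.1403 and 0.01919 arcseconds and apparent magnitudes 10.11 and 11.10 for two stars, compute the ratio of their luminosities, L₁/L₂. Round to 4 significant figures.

L₁/L₂ = 0.04656

d₁ = 1/p₁ = 1/0.1403″ = 7.1276 pc; d₂ = 1/p₂ = 1/0.01919″ = 52.11 pc.
M₁ = m₁ − 5 log₁₀ d₁ + 5 = 10.11 − 4.2647 + 5 = 10.8453.
M₂ = 11.10 − 8.5846 + 5 = 7.5154.
L₁/L₂ = 10^(0.4(M₂ − M₁)) = 10^(0.4 × (-3.3299)) = 10^(-1.33196) = 0.046563.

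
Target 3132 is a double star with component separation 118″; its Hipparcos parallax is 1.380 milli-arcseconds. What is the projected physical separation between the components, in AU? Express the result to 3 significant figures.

85500 AU

d = 1/p = 1/0.001380″ = 724.64 pc.
At distance d (pc), an angle of θ arcsec spans θ·d AU: s = 118 × 724.64 = 85508 AU.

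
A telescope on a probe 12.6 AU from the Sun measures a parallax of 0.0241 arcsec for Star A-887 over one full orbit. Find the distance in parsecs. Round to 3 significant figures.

523 pc

With baseline B (in AU) and parallax p (in arcsec), d = B/p parsecs.
d = 12.6 / 0.0241 = 522.82 pc.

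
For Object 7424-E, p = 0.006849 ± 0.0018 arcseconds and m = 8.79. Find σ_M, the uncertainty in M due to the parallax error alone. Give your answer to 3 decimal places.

M = m − 5 log₁₀ d + 5 = m + 5 log₁₀ p + 5, so ∂M/∂p = 5/(p ln 10).
σ_M = (5/ln 10) · (σ_p/p) = 2.1715 × 0.0018/0.006849 = 2.1715 × 0.26281 = 0.57069.

σ_M = 0.571 mag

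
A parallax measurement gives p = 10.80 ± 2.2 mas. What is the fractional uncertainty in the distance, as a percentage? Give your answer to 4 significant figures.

20.37%

For d = 1/p, |σ_d/d| = |σ_p/p|.
σ_p/p = 2.2 / 10.80 = 0.2037 = 20.37%.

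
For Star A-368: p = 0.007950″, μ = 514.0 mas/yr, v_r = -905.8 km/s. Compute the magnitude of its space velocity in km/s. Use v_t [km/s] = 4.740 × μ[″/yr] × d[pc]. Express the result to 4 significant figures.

956.2 km/s

d = 1/p = 1/0.007950″ = 125.79 pc.
μ = 514.0 mas/yr = 0.5140 ″/yr.
v_t = 4.740 μ d = 4.740 × 0.5140 × 125.79 = 306.47 km/s.
v = √(v_r² + v_t²) = √((-905.8)² + 306.47²) = √914398 = 956.24 km/s.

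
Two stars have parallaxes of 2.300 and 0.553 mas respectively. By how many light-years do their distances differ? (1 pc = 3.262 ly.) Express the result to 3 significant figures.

4480 ly

d_A = 1/0.002300″ = 434.78 pc; d_B = 1/0.0005530″ = 1808.3 pc.
|d_B − d_A| = |1808.3 − 434.78| = 1373.5 pc = 1373.5 × 3.262 ly = 4480.4 ly.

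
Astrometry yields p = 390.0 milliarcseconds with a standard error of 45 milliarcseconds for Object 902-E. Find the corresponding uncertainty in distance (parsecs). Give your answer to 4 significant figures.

d = 1/p, so σ_d = σ_p / p².
σ_d = 0.0450 / (0.3900)² = 0.0450 / 0.1521 = 0.29586 pc.

0.2959 pc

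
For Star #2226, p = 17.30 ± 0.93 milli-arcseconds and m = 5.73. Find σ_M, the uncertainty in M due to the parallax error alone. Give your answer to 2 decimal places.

σ_M = 0.12 mag

M = m − 5 log₁₀ d + 5 = m + 5 log₁₀ p + 5, so ∂M/∂p = 5/(p ln 10).
σ_M = (5/ln 10) · (σ_p/p) = 2.1715 × 0.93/17.30 = 2.1715 × 0.053757 = 0.11673.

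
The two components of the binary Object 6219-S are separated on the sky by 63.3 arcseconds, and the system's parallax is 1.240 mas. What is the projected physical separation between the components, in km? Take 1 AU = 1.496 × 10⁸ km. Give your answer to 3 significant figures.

d = 1/p = 1/0.001240″ = 806.45 pc.
At distance d (pc), an angle of θ arcsec spans θ·d AU: s = 63.3 × 806.45 = 51048 AU.
= 51048 × 1.496 × 10⁸ km = 7.6368 × 10^12 km.

7.64 × 10^12 km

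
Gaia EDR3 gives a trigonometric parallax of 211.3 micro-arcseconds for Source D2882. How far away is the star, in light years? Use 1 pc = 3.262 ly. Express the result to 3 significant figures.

15400 light years

p = 211.3 micro-arcseconds = 0.0002113 arcsec.
d = 1/p = 1/0.0002113 = 4732.6 pc.
In light-years: 4732.6 × 3.262 = 15438 ly.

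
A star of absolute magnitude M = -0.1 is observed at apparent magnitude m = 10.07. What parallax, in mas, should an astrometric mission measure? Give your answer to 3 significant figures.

m − M = 10.07 − (-0.1) = 10.17.
d = 10^((m−M)/5 + 1) = 10^3.034 = 1081.4 pc.
p = 1/d = 1/1081.4 = 0.00092473 arcsec = 0.92473 mas.

0.925 mas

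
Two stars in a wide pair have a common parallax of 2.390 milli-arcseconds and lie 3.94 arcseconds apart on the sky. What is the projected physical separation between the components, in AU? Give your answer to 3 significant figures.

1650 AU

d = 1/p = 1/0.002390″ = 418.41 pc.
At distance d (pc), an angle of θ arcsec spans θ·d AU: s = 3.94 × 418.41 = 1648.5 AU.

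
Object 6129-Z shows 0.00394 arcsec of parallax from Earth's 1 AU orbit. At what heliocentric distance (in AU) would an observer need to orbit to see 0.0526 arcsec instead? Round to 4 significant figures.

13.35 AU

Parallax scales linearly with baseline: p ∝ B, so B = p_target / p_Earth × 1 AU.
B = 0.0526 / 0.00394 = 13.35 AU.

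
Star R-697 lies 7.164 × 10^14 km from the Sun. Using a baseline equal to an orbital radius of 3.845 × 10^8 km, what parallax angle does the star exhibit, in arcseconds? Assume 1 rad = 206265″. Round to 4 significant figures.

0.1107 arcsec

θ ≈ B/d = (3.845 × 10^8) / (7.164 × 10^14) = 5.3671 × 10^-7 rad.
In arcseconds: 5.3671 × 10^-7 × 206265 = 0.1107″.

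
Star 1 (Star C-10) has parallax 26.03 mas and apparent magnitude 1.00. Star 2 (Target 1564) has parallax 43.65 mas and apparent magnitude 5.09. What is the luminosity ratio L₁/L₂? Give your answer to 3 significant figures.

d₁ = 1/p₁ = 1/0.02603″ = 38.417 pc; d₂ = 1/p₂ = 1/0.04365″ = 22.91 pc.
M₁ = m₁ − 5 log₁₀ d₁ + 5 = 1.00 − 7.9226 + 5 = -1.9226.
M₂ = 5.09 − 6.8001 + 5 = 3.2899.
L₁/L₂ = 10^(0.4(M₂ − M₁)) = 10^(0.4 × 5.2125) = 10^2.08500 = 121.62.

L₁/L₂ = 122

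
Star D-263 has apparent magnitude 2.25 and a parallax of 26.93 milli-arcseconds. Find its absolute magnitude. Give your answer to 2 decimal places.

d = 1/p = 1/0.02693″ = 37.133 pc.
m − M = 5 log₁₀(37.133) − 5 = 7.8488 − 5 = 2.8488.
M = m − (m − M) = 2.25 − 2.8488 = -0.60.

M = -0.60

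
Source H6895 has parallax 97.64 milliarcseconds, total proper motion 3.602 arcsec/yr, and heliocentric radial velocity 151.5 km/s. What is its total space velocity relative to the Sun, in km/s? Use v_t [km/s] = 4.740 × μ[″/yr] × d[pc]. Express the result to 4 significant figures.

d = 1/p = 1/0.09764″ = 10.242 pc.
v_t = 4.740 μ d = 4.740 × 3.602 × 10.242 = 174.87 km/s.
v = √(v_r² + v_t²) = √(151.5² + 174.87²) = √53531.8 = 231.37 km/s.

231.4 km/s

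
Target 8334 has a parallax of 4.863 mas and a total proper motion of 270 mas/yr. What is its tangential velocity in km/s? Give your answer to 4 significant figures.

d = 1/p = 1/0.004863″ = 205.63 pc.
μ = 270 mas/yr = 0.270 ″/yr.
v_t = 4.74 × μ × d = 4.74 × 0.270 × 205.63 = 263.17 km/s.

263.2 km/s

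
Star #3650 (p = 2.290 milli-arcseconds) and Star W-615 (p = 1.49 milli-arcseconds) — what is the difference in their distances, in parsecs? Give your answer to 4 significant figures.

234.5 pc

d_A = 1/0.002290″ = 436.68 pc; d_B = 1/0.001490″ = 671.14 pc.
|d_B − d_A| = |671.14 − 436.68| = 234.46 pc.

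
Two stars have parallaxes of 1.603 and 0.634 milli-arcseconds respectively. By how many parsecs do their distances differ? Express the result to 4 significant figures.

953.5 pc

d_A = 1/0.001603″ = 623.83 pc; d_B = 1/0.0006340″ = 1577.3 pc.
|d_B − d_A| = |1577.3 − 623.83| = 953.47 pc.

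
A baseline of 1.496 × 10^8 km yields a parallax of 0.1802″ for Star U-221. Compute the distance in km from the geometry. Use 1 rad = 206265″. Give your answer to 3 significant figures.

θ = 0.1802″ = 0.1802/206265 = 8.7363 × 10^-7 rad.
d = B/θ = (1.496 × 10^8) / (8.7363 × 10^-7) = 1.7124 × 10^14 km.

1.71 × 10^14 km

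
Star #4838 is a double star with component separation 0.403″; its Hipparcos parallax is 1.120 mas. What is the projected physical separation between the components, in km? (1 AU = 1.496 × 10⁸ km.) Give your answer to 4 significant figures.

d = 1/p = 1/0.001120″ = 892.86 pc.
At distance d (pc), an angle of θ arcsec spans θ·d AU: s = 0.403 × 892.86 = 359.82 AU.
= 359.82 × 1.496 × 10⁸ km = 5.3829 × 10^10 km.

5.383 × 10^10 km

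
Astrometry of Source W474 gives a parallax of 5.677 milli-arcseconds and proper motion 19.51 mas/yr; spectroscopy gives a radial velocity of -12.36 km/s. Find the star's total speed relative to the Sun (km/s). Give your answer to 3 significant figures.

d = 1/p = 1/0.005677″ = 176.15 pc.
μ = 19.51 mas/yr = 0.01951 ″/yr.
v_t = 4.740 μ d = 4.740 × 0.01951 × 176.15 = 16.29 km/s.
v = √(v_r² + v_t²) = √((-12.36)² + 16.29²) = √418.134 = 20.448 km/s.

20.4 km/s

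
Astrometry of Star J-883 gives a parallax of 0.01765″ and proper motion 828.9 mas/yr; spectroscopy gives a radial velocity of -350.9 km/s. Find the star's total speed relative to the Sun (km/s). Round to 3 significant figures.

d = 1/p = 1/0.01765″ = 56.657 pc.
μ = 828.9 mas/yr = 0.8289 ″/yr.
v_t = 4.740 μ d = 4.740 × 0.8289 × 56.657 = 222.6 km/s.
v = √(v_r² + v_t²) = √((-350.9)² + 222.6²) = √172682 = 415.55 km/s.

416 km/s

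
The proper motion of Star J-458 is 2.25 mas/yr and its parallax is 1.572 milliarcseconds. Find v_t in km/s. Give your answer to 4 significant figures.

6.784 km/s

d = 1/p = 1/0.001572″ = 636.13 pc.
μ = 2.25 mas/yr = 0.00225 ″/yr.
v_t = 4.74 × μ × d = 4.74 × 0.00225 × 636.13 = 6.7843 km/s.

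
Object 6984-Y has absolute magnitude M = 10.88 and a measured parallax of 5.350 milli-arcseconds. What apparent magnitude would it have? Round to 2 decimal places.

d = 1/p = 1/0.005350″ = 186.92 pc.
m − M = 5 log₁₀ d − 5 = 5 log₁₀(186.92) − 5 = 11.3583 − 5 = 6.3583.
m = M + (m − M) = 10.88 + 6.3583 = 17.24.

m = 17.24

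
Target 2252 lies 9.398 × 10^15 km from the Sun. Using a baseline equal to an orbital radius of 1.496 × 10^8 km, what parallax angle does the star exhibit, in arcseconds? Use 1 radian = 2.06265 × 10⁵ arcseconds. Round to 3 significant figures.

θ ≈ B/d = (1.496 × 10^8) / (9.398 × 10^15) = 1.5918 × 10^-8 rad.
In arcseconds: 1.5918 × 10^-8 × 206265 = 0.0032833″.

0.00328 arcsec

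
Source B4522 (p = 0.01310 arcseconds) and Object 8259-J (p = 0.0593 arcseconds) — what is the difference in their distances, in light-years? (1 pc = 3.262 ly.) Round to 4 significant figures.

d_A = 1/0.01310″ = 76.336 pc; d_B = 1/0.05930″ = 16.863 pc.
|d_B − d_A| = |16.863 − 76.336| = 59.473 pc = 59.473 × 3.262 ly = 194 ly.

194.0 ly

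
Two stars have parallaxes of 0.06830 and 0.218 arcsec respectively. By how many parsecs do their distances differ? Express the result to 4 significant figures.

d_A = 1/0.06830″ = 14.641 pc; d_B = 1/0.2180″ = 4.5872 pc.
|d_B − d_A| = |4.5872 − 14.641| = 10.054 pc.

10.05 pc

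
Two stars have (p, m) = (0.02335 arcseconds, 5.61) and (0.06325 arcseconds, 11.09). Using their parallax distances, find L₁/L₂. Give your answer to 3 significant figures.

d₁ = 1/p₁ = 1/0.02335″ = 42.827 pc; d₂ = 1/p₂ = 1/0.06325″ = 15.81 pc.
M₁ = m₁ − 5 log₁₀ d₁ + 5 = 5.61 − 8.1586 + 5 = 2.4514.
M₂ = 11.09 − 5.9947 + 5 = 10.0953.
L₁/L₂ = 10^(0.4(M₂ − M₁)) = 10^(0.4 × 7.6439) = 10^3.05756 = 1141.7.

L₁/L₂ = 1140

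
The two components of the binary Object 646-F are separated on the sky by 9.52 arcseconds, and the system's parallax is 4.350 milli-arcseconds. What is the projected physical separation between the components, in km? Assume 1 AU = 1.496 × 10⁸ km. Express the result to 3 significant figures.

3.27 × 10^11 km

d = 1/p = 1/0.004350″ = 229.89 pc.
At distance d (pc), an angle of θ arcsec spans θ·d AU: s = 9.52 × 229.89 = 2188.6 AU.
= 2188.6 × 1.496 × 10⁸ km = 3.2741 × 10^11 km.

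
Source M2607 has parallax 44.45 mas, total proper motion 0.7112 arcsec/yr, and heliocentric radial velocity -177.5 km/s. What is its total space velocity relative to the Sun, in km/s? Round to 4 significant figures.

193.0 km/s

d = 1/p = 1/0.04445″ = 22.497 pc.
v_t = 4.740 μ d = 4.740 × 0.7112 × 22.497 = 75.839 km/s.
v = √(v_r² + v_t²) = √((-177.5)² + 75.839²) = √37257.8 = 193.02 km/s.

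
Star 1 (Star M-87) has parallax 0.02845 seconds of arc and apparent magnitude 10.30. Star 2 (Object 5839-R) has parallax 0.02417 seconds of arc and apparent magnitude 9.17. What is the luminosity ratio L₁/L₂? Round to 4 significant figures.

L₁/L₂ = 0.2549

d₁ = 1/p₁ = 1/0.02845″ = 35.149 pc; d₂ = 1/p₂ = 1/0.02417″ = 41.374 pc.
M₁ = m₁ − 5 log₁₀ d₁ + 5 = 10.30 − 7.7296 + 5 = 7.5704.
M₂ = 9.17 − 8.0836 + 5 = 6.0864.
L₁/L₂ = 10^(0.4(M₂ − M₁)) = 10^(0.4 × (-1.4840)) = 10^(-0.59360) = 0.25492.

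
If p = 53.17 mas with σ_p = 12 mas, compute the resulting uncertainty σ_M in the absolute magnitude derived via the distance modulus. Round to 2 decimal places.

M = m − 5 log₁₀ d + 5 = m + 5 log₁₀ p + 5, so ∂M/∂p = 5/(p ln 10).
σ_M = (5/ln 10) · (σ_p/p) = 2.1715 × 12/53.17 = 2.1715 × 0.22569 = 0.49009.

σ_M = 0.49 mag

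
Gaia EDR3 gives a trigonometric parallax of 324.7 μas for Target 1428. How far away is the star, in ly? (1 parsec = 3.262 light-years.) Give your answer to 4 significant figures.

10050 ly

p = 324.7 μas = 0.0003247 arcsec.
d = 1/p = 1/0.0003247 = 3079.8 pc.
In light-years: 3079.8 × 3.262 = 10046 ly.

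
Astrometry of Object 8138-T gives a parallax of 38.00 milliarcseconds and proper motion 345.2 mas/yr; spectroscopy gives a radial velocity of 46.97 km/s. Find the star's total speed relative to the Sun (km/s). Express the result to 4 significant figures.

d = 1/p = 1/0.03800″ = 26.316 pc.
μ = 345.2 mas/yr = 0.3452 ″/yr.
v_t = 4.740 μ d = 4.740 × 0.3452 × 26.316 = 43.06 km/s.
v = √(v_r² + v_t²) = √(46.97² + 43.06²) = √4060.34 = 63.721 km/s.

63.72 km/s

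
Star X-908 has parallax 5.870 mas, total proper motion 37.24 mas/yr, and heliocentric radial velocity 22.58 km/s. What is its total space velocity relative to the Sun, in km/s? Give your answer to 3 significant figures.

37.6 km/s

d = 1/p = 1/0.005870″ = 170.36 pc.
μ = 37.24 mas/yr = 0.03724 ″/yr.
v_t = 4.740 μ d = 4.740 × 0.03724 × 170.36 = 30.072 km/s.
v = √(v_r² + v_t²) = √(22.58² + 30.072²) = √1414.18 = 37.606 km/s.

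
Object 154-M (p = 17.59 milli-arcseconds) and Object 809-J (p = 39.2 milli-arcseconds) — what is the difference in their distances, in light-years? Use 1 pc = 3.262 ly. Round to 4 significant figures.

102.2 ly

d_A = 1/0.01759″ = 56.85 pc; d_B = 1/0.03920″ = 25.51 pc.
|d_B − d_A| = |25.51 − 56.85| = 31.34 pc = 31.34 × 3.262 ly = 102.23 ly.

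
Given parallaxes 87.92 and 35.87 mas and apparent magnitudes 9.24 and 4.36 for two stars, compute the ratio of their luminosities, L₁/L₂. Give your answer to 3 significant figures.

d₁ = 1/p₁ = 1/0.08792″ = 11.374 pc; d₂ = 1/p₂ = 1/0.03587″ = 27.878 pc.
M₁ = m₁ − 5 log₁₀ d₁ + 5 = 9.24 − 5.2796 + 5 = 8.9604.
M₂ = 4.36 − 7.2263 + 5 = 2.1337.
L₁/L₂ = 10^(0.4(M₂ − M₁)) = 10^(0.4 × (-6.8267)) = 10^(-2.73068) = 0.0018592.

L₁/L₂ = 0.00186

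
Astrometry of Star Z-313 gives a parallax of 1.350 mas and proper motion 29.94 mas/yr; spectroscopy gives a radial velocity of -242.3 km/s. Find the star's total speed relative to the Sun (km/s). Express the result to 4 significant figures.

d = 1/p = 1/0.001350″ = 740.74 pc.
μ = 29.94 mas/yr = 0.02994 ″/yr.
v_t = 4.740 μ d = 4.740 × 0.02994 × 740.74 = 105.12 km/s.
v = √(v_r² + v_t²) = √((-242.3)² + 105.12²) = √69759.5 = 264.12 km/s.

264.1 km/s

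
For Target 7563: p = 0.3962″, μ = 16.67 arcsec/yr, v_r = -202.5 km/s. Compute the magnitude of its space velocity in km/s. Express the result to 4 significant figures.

284.2 km/s

d = 1/p = 1/0.3962″ = 2.524 pc.
v_t = 4.740 μ d = 4.740 × 16.67 × 2.524 = 199.44 km/s.
v = √(v_r² + v_t²) = √((-202.5)² + 199.44²) = √80782.6 = 284.22 km/s.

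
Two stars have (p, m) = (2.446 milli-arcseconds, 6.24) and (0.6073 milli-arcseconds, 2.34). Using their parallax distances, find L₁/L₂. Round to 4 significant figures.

L₁/L₂ = 0.001698

d₁ = 1/p₁ = 1/0.002446″ = 408.83 pc; d₂ = 1/p₂ = 1/0.0006073″ = 1646.6 pc.
M₁ = m₁ − 5 log₁₀ d₁ + 5 = 6.24 − 13.0577 + 5 = -1.8177.
M₂ = 2.34 − 16.0829 + 5 = -8.7429.
L₁/L₂ = 10^(0.4(M₂ − M₁)) = 10^(0.4 × (-6.9252)) = 10^(-2.77008) = 0.0016979.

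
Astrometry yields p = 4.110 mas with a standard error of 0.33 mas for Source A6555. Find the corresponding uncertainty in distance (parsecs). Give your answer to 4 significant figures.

19.54 pc

d = 1/p, so σ_d = σ_p / p².
σ_d = 0.000330 / (0.004110)² = 0.000330 / 0.000016892 = 19.536 pc.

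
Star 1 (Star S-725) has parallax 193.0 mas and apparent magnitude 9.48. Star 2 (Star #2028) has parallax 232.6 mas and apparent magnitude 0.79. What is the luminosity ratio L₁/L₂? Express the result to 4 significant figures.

L₁/L₂ = 0.0004854

d₁ = 1/p₁ = 1/0.1930″ = 5.1813 pc; d₂ = 1/p₂ = 1/0.2326″ = 4.2992 pc.
M₁ = m₁ − 5 log₁₀ d₁ + 5 = 9.48 − 3.5722 + 5 = 10.9078.
M₂ = 0.79 − 3.1669 + 5 = 2.6231.
L₁/L₂ = 10^(0.4(M₂ − M₁)) = 10^(0.4 × (-8.2847)) = 10^(-3.31388) = 0.00048542.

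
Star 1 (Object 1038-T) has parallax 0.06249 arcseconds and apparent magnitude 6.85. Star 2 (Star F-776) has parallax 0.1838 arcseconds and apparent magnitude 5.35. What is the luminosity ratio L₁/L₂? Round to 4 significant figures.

L₁/L₂ = 2.173

d₁ = 1/p₁ = 1/0.06249″ = 16.003 pc; d₂ = 1/p₂ = 1/0.1838″ = 5.4407 pc.
M₁ = m₁ − 5 log₁₀ d₁ + 5 = 6.85 − 6.0210 + 5 = 5.8290.
M₂ = 5.35 − 3.6783 + 5 = 6.6717.
L₁/L₂ = 10^(0.4(M₂ − M₁)) = 10^(0.4 × 0.8427) = 10^0.33708 = 2.1731.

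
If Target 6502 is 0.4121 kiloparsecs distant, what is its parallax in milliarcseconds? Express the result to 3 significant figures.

2.43 mas

d = 0.4121 kpc = 412.1 pc.
p = 1/d = 1/412.1 = 0.0024266 arcsec.
= 0.0024266 × 1000 = 2.4266 mas.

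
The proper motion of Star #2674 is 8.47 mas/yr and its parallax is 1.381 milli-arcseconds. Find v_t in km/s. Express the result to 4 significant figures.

29.07 km/s

d = 1/p = 1/0.001381″ = 724.11 pc.
μ = 8.47 mas/yr = 0.00847 ″/yr.
v_t = 4.74 × μ × d = 4.74 × 0.00847 × 724.11 = 29.071 km/s.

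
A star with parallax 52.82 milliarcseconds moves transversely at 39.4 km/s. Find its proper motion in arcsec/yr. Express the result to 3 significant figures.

0.439 arcsec/yr

d = 1/p = 1/0.05282″ = 18.932 pc.
μ = v_t / (4.74 d) = 39.4 / (4.74 × 18.932) = 39.4 / 89.738 = 0.43906 ″/yr.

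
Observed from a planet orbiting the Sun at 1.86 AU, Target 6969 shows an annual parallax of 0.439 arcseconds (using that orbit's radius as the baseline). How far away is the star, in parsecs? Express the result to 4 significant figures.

4.237 pc

With baseline B (in AU) and parallax p (in arcsec), d = B/p parsecs.
d = 1.86 / 0.439 = 4.2369 pc.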